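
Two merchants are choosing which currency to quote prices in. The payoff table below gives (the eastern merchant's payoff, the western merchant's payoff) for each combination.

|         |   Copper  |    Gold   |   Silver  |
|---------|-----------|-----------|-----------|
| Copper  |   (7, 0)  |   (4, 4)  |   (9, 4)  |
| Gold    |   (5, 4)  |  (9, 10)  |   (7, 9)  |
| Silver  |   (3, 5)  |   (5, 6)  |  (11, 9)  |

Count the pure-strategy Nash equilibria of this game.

Both Gold: the eastern merchant gets 9 (best alternative 5); the western merchant gets 10 (best alternative 9). Neither deviates — NE.
Both Silver: the eastern merchant gets 11 (best alternative 9); the western merchant gets 9 (best alternative 6). Neither deviates — NE.
Both Copper is not a NE: the western merchant would switch to Gold (4 > 0).
No other cell survives both best-response checks, so there are 2 pure NE.

2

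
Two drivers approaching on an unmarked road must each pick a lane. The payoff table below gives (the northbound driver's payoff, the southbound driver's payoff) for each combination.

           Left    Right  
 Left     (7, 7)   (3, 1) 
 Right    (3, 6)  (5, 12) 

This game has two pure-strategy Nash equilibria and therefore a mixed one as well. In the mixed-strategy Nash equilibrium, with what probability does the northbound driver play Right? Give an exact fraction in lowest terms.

1/2

The northbound driver's mix p on Left must make the southbound driver indifferent between Left and Right.
The southbound driver's payoff from Left: 7p + 6(1−p). From Right: 1p + 12(1−p).
Set equal: 6p = 6(1−p) → p = 6/12 = 1/2.
Probability on Right is 1 − 1/2 = 1/2.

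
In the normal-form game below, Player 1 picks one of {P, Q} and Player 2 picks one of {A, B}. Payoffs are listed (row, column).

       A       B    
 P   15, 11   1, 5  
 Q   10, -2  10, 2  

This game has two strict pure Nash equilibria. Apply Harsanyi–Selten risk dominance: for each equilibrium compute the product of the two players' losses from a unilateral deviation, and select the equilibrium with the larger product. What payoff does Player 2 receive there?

At (P, A): Player 1 loses 15 − 10 = 5 by deviating; Player 2 loses 11 − 5 = 6. Product = 5·6 = 30.
At (Q, B): Player 1 loses 10 − 1 = 9 by deviating; Player 2 loses 2 − (-2) = 4. Product = 9·4 = 36.
36 > 30, so (Q, B) is risk-dominant. Player 2's payoff there is 2.

2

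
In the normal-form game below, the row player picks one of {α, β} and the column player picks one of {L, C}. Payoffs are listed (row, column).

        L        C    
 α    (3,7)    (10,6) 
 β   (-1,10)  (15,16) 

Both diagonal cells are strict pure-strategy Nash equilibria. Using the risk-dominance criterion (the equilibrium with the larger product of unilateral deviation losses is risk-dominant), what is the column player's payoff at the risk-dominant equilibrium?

16

At (α, L): the row player loses 3 − (-1) = 4 by deviating; the column player loses 7 − 6 = 1. Product = 4·1 = 4.
At (β, C): the row player loses 15 − 10 = 5 by deviating; the column player loses 16 − 10 = 6. Product = 5·6 = 30.
30 > 4, so (β, C) is risk-dominant. The column player's payoff there is 16.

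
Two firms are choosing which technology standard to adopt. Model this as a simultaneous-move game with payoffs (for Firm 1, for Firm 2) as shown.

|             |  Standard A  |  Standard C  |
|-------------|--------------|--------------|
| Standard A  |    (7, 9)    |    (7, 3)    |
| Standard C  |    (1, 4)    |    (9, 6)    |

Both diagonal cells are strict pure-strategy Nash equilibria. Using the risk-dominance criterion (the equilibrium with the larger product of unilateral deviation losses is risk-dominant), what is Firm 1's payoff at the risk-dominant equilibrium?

7

At both Standard A: Firm 1 loses 7 − 1 = 6 by deviating; Firm 2 loses 9 − 3 = 6. Product = 6·6 = 36.
At both Standard C: Firm 1 loses 9 − 7 = 2 by deviating; Firm 2 loses 6 − 4 = 2. Product = 2·2 = 4.
36 > 4, so both Standard A is risk-dominant. Firm 1's payoff there is 7.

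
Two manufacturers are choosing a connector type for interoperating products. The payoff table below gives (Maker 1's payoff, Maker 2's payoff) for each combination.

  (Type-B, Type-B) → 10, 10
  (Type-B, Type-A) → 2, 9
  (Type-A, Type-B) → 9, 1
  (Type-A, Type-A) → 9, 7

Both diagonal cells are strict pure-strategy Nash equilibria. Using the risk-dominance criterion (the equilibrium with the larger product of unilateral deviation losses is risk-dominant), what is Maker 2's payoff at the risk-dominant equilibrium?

At both Type-B: Maker 1 loses 10 − 9 = 1 by deviating; Maker 2 loses 10 − 9 = 1. Product = 1·1 = 1.
At both Type-A: Maker 1 loses 9 − 2 = 7 by deviating; Maker 2 loses 7 − 1 = 6. Product = 7·6 = 42.
42 > 1, so both Type-A is risk-dominant. Maker 2's payoff there is 7.

7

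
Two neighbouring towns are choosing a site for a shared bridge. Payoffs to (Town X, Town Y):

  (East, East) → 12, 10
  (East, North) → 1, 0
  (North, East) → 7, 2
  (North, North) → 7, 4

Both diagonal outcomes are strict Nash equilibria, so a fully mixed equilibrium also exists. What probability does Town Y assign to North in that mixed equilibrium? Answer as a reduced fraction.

Town Y's mix q on East must make Town X indifferent between East and North.
Town X's payoff from East: 12q + 1(1−q). From North: 7q + 7(1−q).
Set equal: 5q = 6(1−q) → q = 6/11.
Probability on North is 1 − 6/11 = 5/11.

5/11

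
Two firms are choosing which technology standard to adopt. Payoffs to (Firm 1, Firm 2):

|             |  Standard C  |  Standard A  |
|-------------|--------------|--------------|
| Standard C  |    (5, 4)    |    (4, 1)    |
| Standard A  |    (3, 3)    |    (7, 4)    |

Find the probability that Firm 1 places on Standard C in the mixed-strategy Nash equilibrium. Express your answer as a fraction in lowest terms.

1/4

Firm 1's mix p on Standard C must make Firm 2 indifferent between Standard C and Standard A.
Firm 2's payoff from Standard C: 4p + 3(1−p). From Standard A: 1p + 4(1−p).
Set equal: 3p = 1(1−p) → p = 1/4.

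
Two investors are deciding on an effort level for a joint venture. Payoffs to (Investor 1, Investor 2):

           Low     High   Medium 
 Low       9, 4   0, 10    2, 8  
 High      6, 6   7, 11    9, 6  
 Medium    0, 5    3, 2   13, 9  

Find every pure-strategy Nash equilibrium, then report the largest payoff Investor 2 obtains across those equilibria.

Both High is a pure NE (Investor 1: 7 ≥ 3; Investor 2: 11 ≥ 6). Investor 2 gets 11.
Both Medium is a pure NE (Investor 1: 13 ≥ 9; Investor 2: 9 ≥ 5). Investor 2 gets 9.
Every other cell has a profitable deviation for at least one player. Highest of {11, 9} is 11.

11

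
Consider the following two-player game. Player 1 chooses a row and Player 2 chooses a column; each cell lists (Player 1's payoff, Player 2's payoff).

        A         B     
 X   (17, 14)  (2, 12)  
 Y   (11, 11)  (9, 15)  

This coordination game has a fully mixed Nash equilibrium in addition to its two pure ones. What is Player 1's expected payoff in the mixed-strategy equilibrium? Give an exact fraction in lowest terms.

Player 2 mixes with probability q on A, chosen so Player 1 is indifferent: 17q + 2(1−q) = 11q + 9(1−q) gives q = 7/13.
Player 1's expected payoff (from either row, since indifferent) is 17·7/13 + 2·6/13 = 131/13.

131/13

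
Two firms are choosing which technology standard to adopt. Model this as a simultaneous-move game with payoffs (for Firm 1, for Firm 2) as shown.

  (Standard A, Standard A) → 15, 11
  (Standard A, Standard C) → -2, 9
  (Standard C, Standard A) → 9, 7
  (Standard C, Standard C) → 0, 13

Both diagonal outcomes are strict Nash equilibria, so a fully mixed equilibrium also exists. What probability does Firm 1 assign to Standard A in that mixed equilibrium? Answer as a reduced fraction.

Firm 1's mix p on Standard A must make Firm 2 indifferent between Standard A and Standard C.
Firm 2's payoff from Standard A: 11p + 7(1−p). From Standard C: 9p + 13(1−p).
Set equal: 2p = 6(1−p) → p = 6/8 = 3/4.

3/4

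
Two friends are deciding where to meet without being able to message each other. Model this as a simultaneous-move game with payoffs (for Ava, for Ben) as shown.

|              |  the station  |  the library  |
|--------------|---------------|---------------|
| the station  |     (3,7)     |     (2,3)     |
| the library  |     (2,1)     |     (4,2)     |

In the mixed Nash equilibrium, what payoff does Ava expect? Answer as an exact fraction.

8/3

Ben mixes with probability q on the station, chosen so Ava is indifferent: 3q + 2(1−q) = 2q + 4(1−q) gives q = 2/3.
Ava's expected payoff (from either row, since indifferent) is 3·2/3 + 2·1/3 = 8/3.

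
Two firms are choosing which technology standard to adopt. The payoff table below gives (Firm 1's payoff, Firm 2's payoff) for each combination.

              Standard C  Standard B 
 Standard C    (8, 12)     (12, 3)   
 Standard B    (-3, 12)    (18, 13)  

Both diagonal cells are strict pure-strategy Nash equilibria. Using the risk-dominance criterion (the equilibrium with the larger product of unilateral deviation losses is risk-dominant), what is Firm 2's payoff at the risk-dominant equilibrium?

At both Standard C: Firm 1 loses 8 − (-3) = 11 by deviating; Firm 2 loses 12 − 3 = 9. Product = 11·9 = 99.
At both Standard B: Firm 1 loses 18 − 12 = 6 by deviating; Firm 2 loses 13 − 12 = 1. Product = 6·1 = 6.
99 > 6, so both Standard C is risk-dominant. Firm 2's payoff there is 12.

12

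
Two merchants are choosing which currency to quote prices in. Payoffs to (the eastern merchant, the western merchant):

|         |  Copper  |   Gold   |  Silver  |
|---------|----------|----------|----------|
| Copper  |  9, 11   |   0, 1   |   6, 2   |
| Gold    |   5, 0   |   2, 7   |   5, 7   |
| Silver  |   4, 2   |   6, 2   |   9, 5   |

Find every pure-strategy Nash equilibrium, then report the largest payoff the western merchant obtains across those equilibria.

Both Copper is a pure NE (the eastern merchant: 9 ≥ 5; the western merchant: 11 ≥ 2). The western merchant gets 11.
Both Silver is a pure NE (the eastern merchant: 9 ≥ 6; the western merchant: 5 ≥ 2). The western merchant gets 5.
Every other cell has a profitable deviation for at least one player. Highest of {11, 5} is 11.

11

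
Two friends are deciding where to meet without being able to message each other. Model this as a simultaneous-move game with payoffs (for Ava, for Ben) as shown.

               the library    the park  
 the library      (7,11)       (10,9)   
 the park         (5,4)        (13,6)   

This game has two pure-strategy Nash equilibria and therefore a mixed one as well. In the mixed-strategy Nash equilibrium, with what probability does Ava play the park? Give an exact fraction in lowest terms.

Ava's mix p on the library must make Ben indifferent between the library and the park.
Ben's payoff from the library: 11p + 4(1−p). From the park: 9p + 6(1−p).
Set equal: 2p = 2(1−p) → p = 2/4 = 1/2.
Probability on the park is 1 − 1/2 = 1/2.

1/2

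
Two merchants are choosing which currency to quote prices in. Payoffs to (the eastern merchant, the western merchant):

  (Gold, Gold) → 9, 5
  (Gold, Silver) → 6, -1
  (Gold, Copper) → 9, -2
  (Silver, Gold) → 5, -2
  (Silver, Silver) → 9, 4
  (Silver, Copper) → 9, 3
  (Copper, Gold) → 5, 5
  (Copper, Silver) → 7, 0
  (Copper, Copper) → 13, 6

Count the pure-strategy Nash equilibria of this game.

Both Gold: the eastern merchant gets 9 (best alternative 5); the western merchant gets 5 (best alternative -1). Neither deviates — NE.
Both Silver: the eastern merchant gets 9 (best alternative 7); the western merchant gets 4 (best alternative 3). Neither deviates — NE.
Both Copper: the eastern merchant gets 13 (best alternative 9); the western merchant gets 6 (best alternative 5). Neither deviates — NE.
(Copper, Silver) is not a NE: the eastern merchant would switch to Silver (9 > 7).
No other cell survives both best-response checks, so there are 3 pure NE.

3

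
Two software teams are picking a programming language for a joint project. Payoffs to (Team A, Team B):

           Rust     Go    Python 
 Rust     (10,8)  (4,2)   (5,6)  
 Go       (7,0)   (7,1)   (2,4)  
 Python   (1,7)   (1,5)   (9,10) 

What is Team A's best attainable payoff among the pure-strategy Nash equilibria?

10

Both Rust is a pure NE (Team A: 10 ≥ 7; Team B: 8 ≥ 6). Team A gets 10.
Both Python is a pure NE (Team A: 9 ≥ 5; Team B: 10 ≥ 7). Team A gets 9.
Every other cell has a profitable deviation for at least one player. Highest of {10, 9} is 10.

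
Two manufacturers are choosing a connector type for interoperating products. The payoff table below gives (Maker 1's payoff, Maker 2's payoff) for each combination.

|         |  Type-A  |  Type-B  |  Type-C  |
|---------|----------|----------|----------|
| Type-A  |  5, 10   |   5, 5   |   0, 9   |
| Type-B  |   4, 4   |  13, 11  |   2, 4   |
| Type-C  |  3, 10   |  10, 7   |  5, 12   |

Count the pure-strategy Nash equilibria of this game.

3

Both Type-A: Maker 1 gets 5 (best alternative 4); Maker 2 gets 10 (best alternative 9). Neither deviates — NE.
Both Type-B: Maker 1 gets 13 (best alternative 10); Maker 2 gets 11 (best alternative 4). Neither deviates — NE.
Both Type-C: Maker 1 gets 5 (best alternative 2); Maker 2 gets 12 (best alternative 10). Neither deviates — NE.
(Type-A, Type-C) is not a NE: Maker 1 would switch to Type-C (5 > 0).
No other cell survives both best-response checks, so there are 3 pure NE.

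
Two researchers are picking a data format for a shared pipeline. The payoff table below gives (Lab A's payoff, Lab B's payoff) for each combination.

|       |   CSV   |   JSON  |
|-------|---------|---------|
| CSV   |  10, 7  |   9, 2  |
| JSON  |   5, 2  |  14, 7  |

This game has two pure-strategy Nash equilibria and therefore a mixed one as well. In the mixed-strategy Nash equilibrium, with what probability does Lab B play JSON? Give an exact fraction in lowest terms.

Lab B's mix q on CSV must make Lab A indifferent between CSV and JSON.
Lab A's payoff from CSV: 10q + 9(1−q). From JSON: 5q + 14(1−q).
Set equal: 5q = 5(1−q) → q = 5/10 = 1/2.
Probability on JSON is 1 − 1/2 = 1/2.

1/2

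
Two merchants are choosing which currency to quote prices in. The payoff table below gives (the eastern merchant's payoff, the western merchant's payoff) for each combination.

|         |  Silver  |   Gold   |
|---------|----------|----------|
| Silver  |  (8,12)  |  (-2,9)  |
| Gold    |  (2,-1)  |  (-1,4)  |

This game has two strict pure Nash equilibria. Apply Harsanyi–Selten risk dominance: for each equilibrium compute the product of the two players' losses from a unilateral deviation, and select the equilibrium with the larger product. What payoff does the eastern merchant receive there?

At both Silver: the eastern merchant loses 8 − 2 = 6 by deviating; the western merchant loses 12 − 9 = 3. Product = 6·3 = 18.
At both Gold: the eastern merchant loses -1 − (-2) = 1 by deviating; the western merchant loses 4 − (-1) = 5. Product = 1·5 = 5.
18 > 5, so both Silver is risk-dominant. The eastern merchant's payoff there is 8.

8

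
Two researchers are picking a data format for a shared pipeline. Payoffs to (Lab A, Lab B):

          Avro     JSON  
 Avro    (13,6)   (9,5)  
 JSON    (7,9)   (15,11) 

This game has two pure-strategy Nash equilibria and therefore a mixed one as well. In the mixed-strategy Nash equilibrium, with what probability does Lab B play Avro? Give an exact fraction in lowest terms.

1/2

Lab B's mix q on Avro must make Lab A indifferent between Avro and JSON.
Lab A's payoff from Avro: 13q + 9(1−q). From JSON: 7q + 15(1−q).
Set equal: 6q = 6(1−q) → q = 6/12 = 1/2.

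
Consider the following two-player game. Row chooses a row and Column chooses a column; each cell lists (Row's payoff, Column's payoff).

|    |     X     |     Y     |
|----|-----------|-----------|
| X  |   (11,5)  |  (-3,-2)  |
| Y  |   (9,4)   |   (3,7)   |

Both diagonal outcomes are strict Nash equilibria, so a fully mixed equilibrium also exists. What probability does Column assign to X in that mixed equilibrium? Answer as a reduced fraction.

Column's mix q on X must make Row indifferent between X and Y.
Row's payoff from X: 11q + (-3)(1−q). From Y: 9q + 3(1−q).
Set equal: 2q = 6(1−q) → q = 6/8 = 3/4.

3/4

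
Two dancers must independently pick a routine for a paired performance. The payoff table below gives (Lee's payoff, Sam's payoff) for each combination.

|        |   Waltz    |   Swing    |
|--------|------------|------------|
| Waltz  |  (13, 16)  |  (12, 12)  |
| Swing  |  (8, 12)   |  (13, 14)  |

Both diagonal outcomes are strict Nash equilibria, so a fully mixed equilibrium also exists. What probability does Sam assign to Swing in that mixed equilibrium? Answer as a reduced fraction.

Sam's mix q on Waltz must make Lee indifferent between Waltz and Swing.
Lee's payoff from Waltz: 13q + 12(1−q). From Swing: 8q + 13(1−q).
Set equal: 5q = 1(1−q) → q = 1/6.
Probability on Swing is 1 − 1/6 = 5/6.

5/6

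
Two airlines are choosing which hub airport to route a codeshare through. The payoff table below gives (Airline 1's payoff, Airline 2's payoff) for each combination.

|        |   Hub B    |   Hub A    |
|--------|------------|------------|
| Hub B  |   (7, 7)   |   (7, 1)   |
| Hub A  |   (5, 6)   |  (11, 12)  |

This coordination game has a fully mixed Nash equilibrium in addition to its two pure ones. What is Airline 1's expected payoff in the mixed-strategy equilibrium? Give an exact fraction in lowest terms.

7

Airline 2 mixes with probability q on Hub B, chosen so Airline 1 is indifferent: 7q + 7(1−q) = 5q + 11(1−q) gives q = 2/3.
Airline 1's expected payoff (from either row, since indifferent) is 7·2/3 + 7·1/3 = 7.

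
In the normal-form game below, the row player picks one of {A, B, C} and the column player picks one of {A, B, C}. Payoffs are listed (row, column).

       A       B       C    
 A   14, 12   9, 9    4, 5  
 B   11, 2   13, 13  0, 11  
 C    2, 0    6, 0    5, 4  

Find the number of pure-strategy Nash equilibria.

Both A: the row player gets 14 (best alternative 11); the column player gets 12 (best alternative 9). Neither deviates — NE.
Both B: the row player gets 13 (best alternative 9); the column player gets 13 (best alternative 11). Neither deviates — NE.
Both C: the row player gets 5 (best alternative 4); the column player gets 4 (best alternative 0). Neither deviates — NE.
(C, A) is not a NE: the row player would switch to A (14 > 2).
No other cell survives both best-response checks, so there are 3 pure NE.

3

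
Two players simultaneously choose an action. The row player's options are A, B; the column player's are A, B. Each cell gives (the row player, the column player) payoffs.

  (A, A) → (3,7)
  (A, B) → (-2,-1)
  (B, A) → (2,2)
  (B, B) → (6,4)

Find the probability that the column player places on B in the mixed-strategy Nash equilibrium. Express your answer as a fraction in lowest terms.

The column player's mix q on A must make the row player indifferent between A and B.
The row player's payoff from A: 3q + (-2)(1−q). From B: 2q + 6(1−q).
Set equal: 1q = 8(1−q) → q = 8/9.
Probability on B is 1 − 8/9 = 1/9.

1/9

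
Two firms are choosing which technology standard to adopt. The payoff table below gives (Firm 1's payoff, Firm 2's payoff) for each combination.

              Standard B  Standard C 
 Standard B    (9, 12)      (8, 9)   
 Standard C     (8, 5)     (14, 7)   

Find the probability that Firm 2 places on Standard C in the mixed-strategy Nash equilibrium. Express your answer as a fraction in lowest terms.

1/7

Firm 2's mix q on Standard B must make Firm 1 indifferent between Standard B and Standard C.
Firm 1's payoff from Standard B: 9q + 8(1−q). From Standard C: 8q + 14(1−q).
Set equal: 1q = 6(1−q) → q = 6/7.
Probability on Standard C is 1 − 6/7 = 1/7.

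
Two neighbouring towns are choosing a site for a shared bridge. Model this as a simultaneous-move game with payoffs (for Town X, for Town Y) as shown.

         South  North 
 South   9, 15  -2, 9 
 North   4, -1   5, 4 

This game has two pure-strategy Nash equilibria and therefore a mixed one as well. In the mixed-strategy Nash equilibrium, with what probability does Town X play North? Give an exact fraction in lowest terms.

6/11

Town X's mix p on South must make Town Y indifferent between South and North.
Town Y's payoff from South: 15p + (-1)(1−p). From North: 9p + 4(1−p).
Set equal: 6p = 5(1−p) → p = 5/11.
Probability on North is 1 − 5/11 = 6/11.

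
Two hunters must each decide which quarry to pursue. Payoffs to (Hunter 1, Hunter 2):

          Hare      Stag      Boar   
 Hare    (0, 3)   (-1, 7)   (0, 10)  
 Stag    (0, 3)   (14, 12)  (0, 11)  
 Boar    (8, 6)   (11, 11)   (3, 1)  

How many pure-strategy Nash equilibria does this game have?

Both Stag: Hunter 1 gets 14 (best alternative 11); Hunter 2 gets 12 (best alternative 11). Neither deviates — NE.
Both Hare is not a NE: Hunter 1 would switch to Boar (8 > 0).
No other cell survives both best-response checks, so there is 1 pure NE.

1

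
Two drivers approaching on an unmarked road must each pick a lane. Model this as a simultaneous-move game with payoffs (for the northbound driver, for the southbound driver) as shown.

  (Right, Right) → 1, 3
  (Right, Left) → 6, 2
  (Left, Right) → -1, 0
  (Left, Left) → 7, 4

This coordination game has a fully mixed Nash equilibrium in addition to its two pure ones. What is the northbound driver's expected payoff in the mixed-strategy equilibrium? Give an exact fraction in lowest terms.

13/3

The southbound driver mixes with probability q on Right, chosen so the northbound driver is indifferent: 1q + 6(1−q) = (-1)q + 7(1−q) gives q = 1/3.
The northbound driver's expected payoff (from either row, since indifferent) is 1·1/3 + 6·2/3 = 13/3.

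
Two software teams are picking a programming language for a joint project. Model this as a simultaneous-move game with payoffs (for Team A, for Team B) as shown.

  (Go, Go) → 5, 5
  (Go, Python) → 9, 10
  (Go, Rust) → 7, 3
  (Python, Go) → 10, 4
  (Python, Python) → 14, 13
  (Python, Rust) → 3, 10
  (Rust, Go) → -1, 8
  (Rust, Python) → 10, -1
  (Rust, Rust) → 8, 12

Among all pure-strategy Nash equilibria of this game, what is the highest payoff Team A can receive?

14

Both Python is a pure NE (Team A: 14 ≥ 10; Team B: 13 ≥ 10). Team A gets 14.
Both Rust is a pure NE (Team A: 8 ≥ 7; Team B: 12 ≥ 8). Team A gets 8.
Every other cell has a profitable deviation for at least one player. Highest of {14, 8} is 14.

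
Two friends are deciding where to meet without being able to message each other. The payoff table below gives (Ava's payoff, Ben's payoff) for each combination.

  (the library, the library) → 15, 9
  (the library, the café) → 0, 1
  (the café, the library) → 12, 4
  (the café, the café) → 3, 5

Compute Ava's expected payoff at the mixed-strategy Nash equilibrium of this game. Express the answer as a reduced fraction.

15/2

Ben mixes with probability q on the library, chosen so Ava is indifferent: 15q + 0(1−q) = 12q + 3(1−q) gives q = 1/2.
Ava's expected payoff (from either row, since indifferent) is 15·1/2 + 0·1/2 = 15/2.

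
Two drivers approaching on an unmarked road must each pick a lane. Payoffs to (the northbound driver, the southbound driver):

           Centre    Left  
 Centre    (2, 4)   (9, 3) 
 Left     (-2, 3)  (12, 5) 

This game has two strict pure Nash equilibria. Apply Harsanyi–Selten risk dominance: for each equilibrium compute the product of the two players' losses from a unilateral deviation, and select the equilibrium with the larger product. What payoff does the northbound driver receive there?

12

At both Centre: the northbound driver loses 2 − (-2) = 4 by deviating; the southbound driver loses 4 − 3 = 1. Product = 4·1 = 4.
At both Left: the northbound driver loses 12 − 9 = 3 by deviating; the southbound driver loses 5 − 3 = 2. Product = 3·2 = 6.
6 > 4, so both Left is risk-dominant. The northbound driver's payoff there is 12.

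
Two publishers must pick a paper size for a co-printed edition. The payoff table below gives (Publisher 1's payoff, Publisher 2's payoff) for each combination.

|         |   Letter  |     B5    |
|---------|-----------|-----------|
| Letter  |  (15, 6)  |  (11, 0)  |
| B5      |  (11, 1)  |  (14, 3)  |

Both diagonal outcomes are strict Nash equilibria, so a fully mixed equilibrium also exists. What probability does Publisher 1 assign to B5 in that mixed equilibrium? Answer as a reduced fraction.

Publisher 1's mix p on Letter must make Publisher 2 indifferent between Letter and B5.
Publisher 2's payoff from Letter: 6p + 1(1−p). From B5: 0p + 3(1−p).
Set equal: 6p = 2(1−p) → p = 2/8 = 1/4.
Probability on B5 is 1 − 1/4 = 3/4.

3/4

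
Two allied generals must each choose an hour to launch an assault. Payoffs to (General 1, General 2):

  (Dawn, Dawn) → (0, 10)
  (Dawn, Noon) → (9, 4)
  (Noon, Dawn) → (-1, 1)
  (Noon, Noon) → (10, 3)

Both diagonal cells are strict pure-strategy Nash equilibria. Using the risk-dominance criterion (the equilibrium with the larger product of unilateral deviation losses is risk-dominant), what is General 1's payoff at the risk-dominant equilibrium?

At both Dawn: General 1 loses 0 − (-1) = 1 by deviating; General 2 loses 10 − 4 = 6. Product = 1·6 = 6.
At both Noon: General 1 loses 10 − 9 = 1 by deviating; General 2 loses 3 − 1 = 2. Product = 1·2 = 2.
6 > 2, so both Dawn is risk-dominant. General 1's payoff there is 0.

0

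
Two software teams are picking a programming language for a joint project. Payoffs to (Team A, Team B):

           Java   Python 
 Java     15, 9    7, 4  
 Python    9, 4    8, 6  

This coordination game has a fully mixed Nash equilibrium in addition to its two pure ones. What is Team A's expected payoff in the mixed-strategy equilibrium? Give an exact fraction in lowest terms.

57/7

Team B mixes with probability q on Java, chosen so Team A is indifferent: 15q + 7(1−q) = 9q + 8(1−q) gives q = 1/7.
Team A's expected payoff (from either row, since indifferent) is 15·1/7 + 7·6/7 = 57/7.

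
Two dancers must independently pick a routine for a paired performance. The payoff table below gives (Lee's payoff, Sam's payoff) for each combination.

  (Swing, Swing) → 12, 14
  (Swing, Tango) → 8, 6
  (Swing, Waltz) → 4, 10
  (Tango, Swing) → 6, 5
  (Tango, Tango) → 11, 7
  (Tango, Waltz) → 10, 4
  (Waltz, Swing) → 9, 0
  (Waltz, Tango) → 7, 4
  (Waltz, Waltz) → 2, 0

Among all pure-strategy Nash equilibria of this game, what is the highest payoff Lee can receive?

Both Swing is a pure NE (Lee: 12 ≥ 9; Sam: 14 ≥ 10). Lee gets 12.
Both Tango is a pure NE (Lee: 11 ≥ 8; Sam: 7 ≥ 5). Lee gets 11.
Every other cell has a profitable deviation for at least one player. Highest of {12, 11} is 12.

12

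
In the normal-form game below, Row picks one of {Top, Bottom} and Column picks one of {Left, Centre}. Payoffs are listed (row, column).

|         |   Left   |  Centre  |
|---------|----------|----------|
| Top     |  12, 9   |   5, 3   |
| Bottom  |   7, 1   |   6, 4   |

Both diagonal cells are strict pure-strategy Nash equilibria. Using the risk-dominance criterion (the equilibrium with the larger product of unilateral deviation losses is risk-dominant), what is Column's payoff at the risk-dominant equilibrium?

At (Top, Left): Row loses 12 − 7 = 5 by deviating; Column loses 9 − 3 = 6. Product = 5·6 = 30.
At (Bottom, Centre): Row loses 6 − 5 = 1 by deviating; Column loses 4 − 1 = 3. Product = 1·3 = 3.
30 > 3, so (Top, Left) is risk-dominant. Column's payoff there is 9.

9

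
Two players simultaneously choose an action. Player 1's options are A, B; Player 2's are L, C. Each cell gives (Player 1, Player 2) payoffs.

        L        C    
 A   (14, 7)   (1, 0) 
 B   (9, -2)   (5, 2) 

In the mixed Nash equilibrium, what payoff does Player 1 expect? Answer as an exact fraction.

Player 2 mixes with probability q on L, chosen so Player 1 is indifferent: 14q + 1(1−q) = 9q + 5(1−q) gives q = 4/9.
Player 1's expected payoff (from either row, since indifferent) is 14·4/9 + 1·5/9 = 61/9.

61/9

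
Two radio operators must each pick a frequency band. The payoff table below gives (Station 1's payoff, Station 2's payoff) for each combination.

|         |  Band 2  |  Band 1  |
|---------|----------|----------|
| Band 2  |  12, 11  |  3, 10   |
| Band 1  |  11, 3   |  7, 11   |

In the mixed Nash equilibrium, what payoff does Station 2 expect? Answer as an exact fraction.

Station 1 mixes with probability p on Band 2, chosen so Station 2 is indifferent: 11p + 3(1−p) = 10p + 11(1−p) gives p = 8/9.
Station 2's expected payoff is 11·8/9 + 3·1/9 = 91/9.

91/9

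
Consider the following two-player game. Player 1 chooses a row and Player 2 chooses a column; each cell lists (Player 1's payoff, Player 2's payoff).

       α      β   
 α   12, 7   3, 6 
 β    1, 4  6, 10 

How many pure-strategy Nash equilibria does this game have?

2

Both α: Player 1 gets 12 (best alternative 1); Player 2 gets 7 (best alternative 6). Neither deviates — NE.
Both β: Player 1 gets 6 (best alternative 3); Player 2 gets 10 (best alternative 4). Neither deviates — NE.
(β, α) is not a NE: Player 1 would switch to α (12 > 1).
No other cell survives both best-response checks, so there are 2 pure NE.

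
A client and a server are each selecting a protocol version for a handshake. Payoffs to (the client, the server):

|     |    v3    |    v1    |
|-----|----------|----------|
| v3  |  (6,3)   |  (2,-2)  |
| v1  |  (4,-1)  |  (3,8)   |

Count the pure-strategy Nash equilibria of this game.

Both v3: the client gets 6 (best alternative 4); the server gets 3 (best alternative -2). Neither deviates — NE.
Both v1: the client gets 3 (best alternative 2); the server gets 8 (best alternative -1). Neither deviates — NE.
(v3, v1) is not a NE: the client would switch to v1 (3 > 2).
No other cell survives both best-response checks, so there are 2 pure NE.

2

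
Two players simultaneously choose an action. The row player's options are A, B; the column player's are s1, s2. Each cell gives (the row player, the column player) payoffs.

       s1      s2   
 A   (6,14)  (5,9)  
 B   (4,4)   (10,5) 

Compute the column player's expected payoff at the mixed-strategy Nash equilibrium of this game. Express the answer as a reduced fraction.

17/3

The row player mixes with probability p on A, chosen so the column player is indifferent: 14p + 4(1−p) = 9p + 5(1−p) gives p = 1/6.
The column player's expected payoff is 14·1/6 + 4·5/6 = 17/3.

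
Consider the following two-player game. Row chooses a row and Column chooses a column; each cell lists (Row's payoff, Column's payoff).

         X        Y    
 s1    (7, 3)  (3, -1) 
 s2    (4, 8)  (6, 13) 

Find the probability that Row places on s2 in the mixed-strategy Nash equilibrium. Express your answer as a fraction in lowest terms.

4/9

Row's mix p on s1 must make Column indifferent between X and Y.
Column's payoff from X: 3p + 8(1−p). From Y: (-1)p + 13(1−p).
Set equal: 4p = 5(1−p) → p = 5/9.
Probability on s2 is 1 − 5/9 = 4/9.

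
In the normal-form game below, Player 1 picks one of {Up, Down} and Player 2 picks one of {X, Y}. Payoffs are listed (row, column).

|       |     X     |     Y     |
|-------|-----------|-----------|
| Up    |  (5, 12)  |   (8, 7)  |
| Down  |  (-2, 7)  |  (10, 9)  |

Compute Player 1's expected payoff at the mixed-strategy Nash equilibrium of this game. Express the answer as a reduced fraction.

22/3

Player 2 mixes with probability q on X, chosen so Player 1 is indifferent: 5q + 8(1−q) = (-2)q + 10(1−q) gives q = 2/9.
Player 1's expected payoff (from either row, since indifferent) is 5·2/9 + 8·7/9 = 22/3.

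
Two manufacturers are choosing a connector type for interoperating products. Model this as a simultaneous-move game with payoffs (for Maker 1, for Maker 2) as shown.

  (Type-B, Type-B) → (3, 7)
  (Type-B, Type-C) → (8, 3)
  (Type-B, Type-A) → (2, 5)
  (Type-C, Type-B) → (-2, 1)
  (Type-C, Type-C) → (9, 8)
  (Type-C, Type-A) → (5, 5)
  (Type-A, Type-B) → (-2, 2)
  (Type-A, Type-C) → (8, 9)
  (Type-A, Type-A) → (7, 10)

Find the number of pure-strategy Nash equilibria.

3

Both Type-B: Maker 1 gets 3 (best alternative -2); Maker 2 gets 7 (best alternative 5). Neither deviates — NE.
Both Type-C: Maker 1 gets 9 (best alternative 8); Maker 2 gets 8 (best alternative 5). Neither deviates — NE.
Both Type-A: Maker 1 gets 7 (best alternative 5); Maker 2 gets 10 (best alternative 9). Neither deviates — NE.
(Type-B, Type-A) is not a NE: Maker 1 would switch to Type-A (7 > 2).
No other cell survives both best-response checks, so there are 3 pure NE.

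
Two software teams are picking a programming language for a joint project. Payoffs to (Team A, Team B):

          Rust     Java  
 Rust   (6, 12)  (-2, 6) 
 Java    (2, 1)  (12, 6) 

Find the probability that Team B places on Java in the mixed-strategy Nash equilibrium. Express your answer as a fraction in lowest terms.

2/9

Team B's mix q on Rust must make Team A indifferent between Rust and Java.
Team A's payoff from Rust: 6q + (-2)(1−q). From Java: 2q + 12(1−q).
Set equal: 4q = 14(1−q) → q = 14/18 = 7/9.
Probability on Java is 1 − 7/9 = 2/9.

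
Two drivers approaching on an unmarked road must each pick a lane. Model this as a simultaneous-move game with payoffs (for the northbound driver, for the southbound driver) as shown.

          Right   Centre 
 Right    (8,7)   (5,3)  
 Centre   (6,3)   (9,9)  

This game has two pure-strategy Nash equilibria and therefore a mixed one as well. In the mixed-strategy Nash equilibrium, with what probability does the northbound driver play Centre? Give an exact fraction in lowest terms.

The northbound driver's mix p on Right must make the southbound driver indifferent between Right and Centre.
The southbound driver's payoff from Right: 7p + 3(1−p). From Centre: 3p + 9(1−p).
Set equal: 4p = 6(1−p) → p = 6/10 = 3/5.
Probability on Centre is 1 − 3/5 = 2/5.

2/5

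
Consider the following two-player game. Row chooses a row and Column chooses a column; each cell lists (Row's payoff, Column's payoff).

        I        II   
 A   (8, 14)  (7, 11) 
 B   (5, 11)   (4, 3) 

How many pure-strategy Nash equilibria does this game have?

(A, I): Row gets 8 (best alternative 5); Column gets 14 (best alternative 11). Neither deviates — NE.
(B, II) is not a NE: Row would switch to A (7 > 4).
No other cell survives both best-response checks, so there is 1 pure NE.

1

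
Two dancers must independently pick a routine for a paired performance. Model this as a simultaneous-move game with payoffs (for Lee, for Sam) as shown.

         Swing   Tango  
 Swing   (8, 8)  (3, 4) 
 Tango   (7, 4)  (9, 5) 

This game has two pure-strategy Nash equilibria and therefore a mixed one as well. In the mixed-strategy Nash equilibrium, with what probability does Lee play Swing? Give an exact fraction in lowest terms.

1/5

Lee's mix p on Swing must make Sam indifferent between Swing and Tango.
Sam's payoff from Swing: 8p + 4(1−p). From Tango: 4p + 5(1−p).
Set equal: 4p = 1(1−p) → p = 1/5.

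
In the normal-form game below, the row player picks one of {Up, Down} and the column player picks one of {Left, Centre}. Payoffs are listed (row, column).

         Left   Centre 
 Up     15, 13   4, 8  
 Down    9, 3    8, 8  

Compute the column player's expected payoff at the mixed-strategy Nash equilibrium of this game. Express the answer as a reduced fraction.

8

The row player mixes with probability p on Up, chosen so the column player is indifferent: 13p + 3(1−p) = 8p + 8(1−p) gives p = 1/2.
The column player's expected payoff is 13·1/2 + 3·1/2 = 8.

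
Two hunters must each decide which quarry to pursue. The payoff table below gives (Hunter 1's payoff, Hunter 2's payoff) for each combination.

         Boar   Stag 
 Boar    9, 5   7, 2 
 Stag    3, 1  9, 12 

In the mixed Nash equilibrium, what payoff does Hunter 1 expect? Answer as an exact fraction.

Hunter 2 mixes with probability q on Boar, chosen so Hunter 1 is indifferent: 9q + 7(1−q) = 3q + 9(1−q) gives q = 1/4.
Hunter 1's expected payoff (from either row, since indifferent) is 9·1/4 + 7·3/4 = 15/2.

15/2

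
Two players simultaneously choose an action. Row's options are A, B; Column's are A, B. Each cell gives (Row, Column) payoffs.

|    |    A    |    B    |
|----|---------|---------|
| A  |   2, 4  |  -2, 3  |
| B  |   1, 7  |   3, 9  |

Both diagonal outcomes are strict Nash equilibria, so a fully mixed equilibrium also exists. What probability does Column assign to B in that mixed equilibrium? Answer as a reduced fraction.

Column's mix q on A must make Row indifferent between A and B.
Row's payoff from A: 2q + (-2)(1−q). From B: 1q + 3(1−q).
Set equal: 1q = 5(1−q) → q = 5/6.
Probability on B is 1 − 5/6 = 1/6.

1/6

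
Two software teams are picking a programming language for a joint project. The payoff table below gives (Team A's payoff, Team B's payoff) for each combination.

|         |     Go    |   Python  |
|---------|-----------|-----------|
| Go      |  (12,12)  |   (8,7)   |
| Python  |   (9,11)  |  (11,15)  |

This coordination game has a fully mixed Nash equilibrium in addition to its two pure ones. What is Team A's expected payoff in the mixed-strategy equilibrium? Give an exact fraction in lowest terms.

10

Team B mixes with probability q on Go, chosen so Team A is indifferent: 12q + 8(1−q) = 9q + 11(1−q) gives q = 1/2.
Team A's expected payoff (from either row, since indifferent) is 12·1/2 + 8·1/2 = 10.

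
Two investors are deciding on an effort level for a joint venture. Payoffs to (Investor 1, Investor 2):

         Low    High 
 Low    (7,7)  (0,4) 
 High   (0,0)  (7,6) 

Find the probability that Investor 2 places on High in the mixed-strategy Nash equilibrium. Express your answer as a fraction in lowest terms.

Investor 2's mix q on Low must make Investor 1 indifferent between Low and High.
Investor 1's payoff from Low: 7q + 0(1−q). From High: 0q + 7(1−q).
Set equal: 7q = 7(1−q) → q = 7/14 = 1/2.
Probability on High is 1 − 1/2 = 1/2.

1/2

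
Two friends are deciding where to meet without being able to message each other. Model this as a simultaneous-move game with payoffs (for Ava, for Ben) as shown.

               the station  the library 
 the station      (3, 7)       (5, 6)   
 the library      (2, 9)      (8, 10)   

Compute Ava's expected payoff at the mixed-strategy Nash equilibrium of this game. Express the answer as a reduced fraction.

7/2

Ben mixes with probability q on the station, chosen so Ava is indifferent: 3q + 5(1−q) = 2q + 8(1−q) gives q = 3/4.
Ava's expected payoff (from either row, since indifferent) is 3·3/4 + 5·1/4 = 7/2.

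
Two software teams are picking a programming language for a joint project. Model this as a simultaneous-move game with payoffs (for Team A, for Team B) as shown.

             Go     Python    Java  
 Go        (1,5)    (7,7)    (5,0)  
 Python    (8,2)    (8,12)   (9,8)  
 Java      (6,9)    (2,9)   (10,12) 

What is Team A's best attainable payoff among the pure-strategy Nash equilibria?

10

Both Python is a pure NE (Team A: 8 ≥ 7; Team B: 12 ≥ 8). Team A gets 8.
Both Java is a pure NE (Team A: 10 ≥ 9; Team B: 12 ≥ 9). Team A gets 10.
Every other cell has a profitable deviation for at least one player. Highest of {8, 10} is 10.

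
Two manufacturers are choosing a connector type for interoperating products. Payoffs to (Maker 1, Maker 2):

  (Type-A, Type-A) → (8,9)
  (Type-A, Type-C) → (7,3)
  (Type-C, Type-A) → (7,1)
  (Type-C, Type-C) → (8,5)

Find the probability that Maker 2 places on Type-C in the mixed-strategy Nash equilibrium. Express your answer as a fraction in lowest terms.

1/2

Maker 2's mix q on Type-A must make Maker 1 indifferent between Type-A and Type-C.
Maker 1's payoff from Type-A: 8q + 7(1−q). From Type-C: 7q + 8(1−q).
Set equal: 1q = 1(1−q) → q = 1/2.
Probability on Type-C is 1 − 1/2 = 1/2.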